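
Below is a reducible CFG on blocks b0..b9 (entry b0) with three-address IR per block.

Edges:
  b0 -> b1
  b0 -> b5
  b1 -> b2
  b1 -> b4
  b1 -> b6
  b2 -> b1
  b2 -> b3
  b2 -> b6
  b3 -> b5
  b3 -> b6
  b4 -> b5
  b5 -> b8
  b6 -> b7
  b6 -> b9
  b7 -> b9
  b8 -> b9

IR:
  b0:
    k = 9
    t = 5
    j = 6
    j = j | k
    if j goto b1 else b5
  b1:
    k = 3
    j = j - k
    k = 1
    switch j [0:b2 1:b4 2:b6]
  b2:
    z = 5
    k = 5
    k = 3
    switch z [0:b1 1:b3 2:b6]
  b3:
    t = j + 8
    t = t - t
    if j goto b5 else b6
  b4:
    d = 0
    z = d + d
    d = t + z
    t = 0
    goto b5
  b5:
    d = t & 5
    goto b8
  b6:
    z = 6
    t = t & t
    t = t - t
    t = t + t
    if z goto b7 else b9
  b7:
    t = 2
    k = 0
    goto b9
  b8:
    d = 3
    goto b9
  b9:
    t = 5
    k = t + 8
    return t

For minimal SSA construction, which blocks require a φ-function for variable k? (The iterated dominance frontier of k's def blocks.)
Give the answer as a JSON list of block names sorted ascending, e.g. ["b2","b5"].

idom tree: b1←b0 b2←b1 b3←b2 b4←b1 b5←b0 b6←b1 b7←b6 b8←b5 b9←b0
Join-block Dom:
  b1: preds {b0,b2}: {b0} ∩ {b0,b1,b2} = {b0}; idom=b0
  b5: preds {b0,b3,b4}: {b0} ∩ {b0,b1,b2,b3} ∩ {b0,b1,b4} = {b0}; idom=b0
  b6: preds {b1,b2,b3}: {b0,b1} ∩ {b0,b1,b2} ∩ {b0,b1,b2,b3} = {b0,b1}; idom=b1
  b9: preds {b6,b7,b8}: {b0,b1,b6} ∩ {b0,b1,b6,b7} ∩ {b0,b5,b8} = {b0}; idom=b0

DF derivation:
  b1←b0: walk · to b0
  b1←b2: walk b2→b1 to b0
  b5←b0: walk · to b0
  b5←b3: walk b3→b2→b1 to b0
  b5←b4: walk b4→b1 to b0
  b6←b1: walk · to b1
  b6←b2: walk b2 to b1
  b6←b3: walk b3→b2 to b1
  b9←b6: walk b6→b1 to b0
  b9←b7: walk b7→b6→b1 to b0
  b9←b8: walk b8→b5 to b0
  DF(b0)=∅
  DF(b1)={b1,b5,b9}
  DF(b2)={b1,b5,b6}
  DF(b3)={b5,b6}
  DF(b4)={b5}
  DF(b5)={b9}
  DF(b6)={b9}
  DF(b7)={b9}
  DF(b8)={b9}
  DF(b9)=∅

φ for k: defs {b0,b1,b2,b7,b9}
  DF⁺ = {b1,b5,b6,b9}

Answer: ["b1", "b5", "b6", "b9"]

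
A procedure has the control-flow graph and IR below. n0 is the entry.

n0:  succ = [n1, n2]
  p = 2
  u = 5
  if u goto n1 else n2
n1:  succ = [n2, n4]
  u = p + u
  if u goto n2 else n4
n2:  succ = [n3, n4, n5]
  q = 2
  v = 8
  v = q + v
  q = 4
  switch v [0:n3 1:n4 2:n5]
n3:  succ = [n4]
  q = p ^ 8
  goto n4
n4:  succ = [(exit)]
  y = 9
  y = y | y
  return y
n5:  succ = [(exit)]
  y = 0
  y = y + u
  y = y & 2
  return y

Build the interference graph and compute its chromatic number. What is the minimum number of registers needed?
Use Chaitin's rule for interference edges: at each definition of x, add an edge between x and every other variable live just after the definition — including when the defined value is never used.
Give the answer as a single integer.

Per-block:
  n0 def {p,u} use ∅
  n1 def {u} use {p,u}
  n2 def {q,v} use ∅
  n3 def {q} use {p}
  n4 def {y} use ∅
  n5 def {y} use {u}

Liveness:
  live n0: ∅→{p,u}
  live n1: {p,u}→{p,u}
  live n2: {p,u}→{p,u}
  live n3: {p}→∅
  live n4: ∅→∅
  live n5: {u}→∅

Conflict graph:
  p — {q,u,v}
  q — {p,u,v}
  u — {p,q,v,y}
  v — {p,q,u}
  y — {u}

Colouring:
  {p,q,u,v} pairwise interfere (4-clique) ⇒ χ ≥ 4
  4-colouring: r0={u}  r1={p,y}  r2={q}  r3={v}
  χ = 4

Answer: 4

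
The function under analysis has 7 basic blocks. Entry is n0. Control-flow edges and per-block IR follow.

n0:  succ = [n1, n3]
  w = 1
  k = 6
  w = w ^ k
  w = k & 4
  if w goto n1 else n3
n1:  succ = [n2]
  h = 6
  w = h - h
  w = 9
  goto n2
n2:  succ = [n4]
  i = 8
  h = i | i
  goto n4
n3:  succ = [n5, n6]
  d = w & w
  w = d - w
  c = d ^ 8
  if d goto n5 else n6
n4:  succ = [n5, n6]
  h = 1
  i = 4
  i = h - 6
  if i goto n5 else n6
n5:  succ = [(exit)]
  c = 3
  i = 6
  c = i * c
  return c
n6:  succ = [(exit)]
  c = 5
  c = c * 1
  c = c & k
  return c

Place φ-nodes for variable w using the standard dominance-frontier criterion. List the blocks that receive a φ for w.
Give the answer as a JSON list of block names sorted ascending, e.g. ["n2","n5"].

Answer: ["n5", "n6"]

Derivation:
idom tree: n1←n0 n2←n1 n3←n0 n4←n2 n5←n0 n6←n0
Dom at joins:
  n5: preds {n3,n4}: {n0,n3} ∩ {n0,n1,n2,n4} = {n0}; idom=n0
  n6: preds {n3,n4}: {n0,n3} ∩ {n0,n1,n2,n4} = {n0}; idom=n0

Frontier:
  join n5 pred n3: n3 stop@n0
  join n5 pred n4: n4→n2→n1 stop@n0
  join n6 pred n3: n3 stop@n0
  join n6 pred n4: n4→n2→n1 stop@n0
  n0 → ∅
  n1 → {n5,n6}
  n2 → {n5,n6}
  n3 → {n5,n6}
  n4 → {n5,n6}
  n5 → ∅
  n6 → ∅

φ for w: defs {n0,n1,n3}
  DF⁺ = {n5,n6}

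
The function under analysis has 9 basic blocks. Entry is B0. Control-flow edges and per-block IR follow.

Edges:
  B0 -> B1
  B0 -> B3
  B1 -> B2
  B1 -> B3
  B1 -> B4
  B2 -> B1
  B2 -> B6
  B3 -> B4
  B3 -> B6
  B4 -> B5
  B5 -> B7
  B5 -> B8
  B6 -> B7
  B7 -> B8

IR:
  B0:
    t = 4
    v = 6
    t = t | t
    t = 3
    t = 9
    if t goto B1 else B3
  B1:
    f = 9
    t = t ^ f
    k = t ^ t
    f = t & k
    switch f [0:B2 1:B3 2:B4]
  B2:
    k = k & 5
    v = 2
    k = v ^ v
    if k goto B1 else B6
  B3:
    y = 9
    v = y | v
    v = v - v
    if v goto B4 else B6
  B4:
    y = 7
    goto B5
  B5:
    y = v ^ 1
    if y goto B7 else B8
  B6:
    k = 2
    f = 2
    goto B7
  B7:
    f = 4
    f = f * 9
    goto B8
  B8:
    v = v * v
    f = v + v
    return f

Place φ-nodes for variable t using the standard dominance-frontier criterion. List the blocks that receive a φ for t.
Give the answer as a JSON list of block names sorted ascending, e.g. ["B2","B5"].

idom tree: B1←B0 B2←B1 B3←B0 B4←B0 B5←B4 B6←B0 B7←B0 B8←B0
Dom∩ at merges:
  B1: preds {B0,B2}: {B0} ∩ {B0,B1,B2} = {B0}; idom=B0
  B3: preds {B0,B1}: {B0} ∩ {B0,B1} = {B0}; idom=B0
  B4: preds {B1,B3}: {B0,B1} ∩ {B0,B3} = {B0}; idom=B0
  B6: preds {B2,B3}: {B0,B1,B2} ∩ {B0,B3} = {B0}; idom=B0
  B7: preds {B5,B6}: {B0,B4,B5} ∩ {B0,B6} = {B0}; idom=B0
  B8: preds {B5,B7}: {B0,B4,B5} ∩ {B0,B7} = {B0}; idom=B0

DF derivation:
  join B1 pred B0: · stop@B0
  join B1 pred B2: B2→B1 stop@B0
  join B3 pred B0: · stop@B0
  join B3 pred B1: B1 stop@B0
  join B4 pred B1: B1 stop@B0
  join B4 pred B3: B3 stop@B0
  join B6 pred B2: B2→B1 stop@B0
  join B6 pred B3: B3 stop@B0
  join B7 pred B5: B5→B4 stop@B0
  join B7 pred B6: B6 stop@B0
  join B8 pred B5: B5→B4 stop@B0
  join B8 pred B7: B7 stop@B0
  B0 → ∅
  B1 → {B1,B3,B4,B6}
  B2 → {B1,B6}
  B3 → {B4,B6}
  B4 → {B7,B8}
  B5 → {B7,B8}
  B6 → {B7}
  B7 → {B8}
  B8 → ∅

φ for t: defs {B0,B1}
  DF⁺ = {B1,B3,B4,B6,B7,B8}

Answer: ["B1", "B3", "B4", "B6", "B7", "B8"]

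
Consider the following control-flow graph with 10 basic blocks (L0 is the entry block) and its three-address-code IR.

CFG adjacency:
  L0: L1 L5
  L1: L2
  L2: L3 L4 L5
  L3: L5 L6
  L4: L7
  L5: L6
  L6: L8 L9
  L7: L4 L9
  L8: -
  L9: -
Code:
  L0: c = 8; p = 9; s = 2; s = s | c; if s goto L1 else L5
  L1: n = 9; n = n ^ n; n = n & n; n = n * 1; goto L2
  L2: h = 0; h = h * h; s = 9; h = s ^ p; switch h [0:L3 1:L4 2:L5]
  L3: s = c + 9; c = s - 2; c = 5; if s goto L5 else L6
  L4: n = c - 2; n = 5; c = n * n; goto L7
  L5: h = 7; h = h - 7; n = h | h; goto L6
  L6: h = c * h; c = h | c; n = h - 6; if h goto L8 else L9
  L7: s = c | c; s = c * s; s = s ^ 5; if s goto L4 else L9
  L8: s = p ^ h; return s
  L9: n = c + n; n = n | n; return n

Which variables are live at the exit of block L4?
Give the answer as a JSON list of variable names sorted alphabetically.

Block summaries:
  L0 def {c,p,s} use ∅
  L1 def {n} use ∅
  L2 def {h,s} use {p}
  L3 def {c,s} use {c}
  L4 def {c,n} use {c}
  L5 def {h,n} use ∅
  L6 def {c,h,n} use {c,h}
  L7 def {s} use {c}
  L8 def {s} use {h,p}
  L9 def {n} use {c,n}

Live sets:
  live L0: ∅→{c,p}
  live L1: {c,p}→{c,p}
  live L2: {c,p}→{c,h,p}
  live L3: {c,h,p}→{c,h,p}
  live L4: {c}→{c,n}
  live L5: {c,p}→{c,h,p}
  live L6: {c,h,p}→{c,h,n,p}
  live L7: {c,n}→{c,n}
  live L8: {h,p}→∅
  live L9: {c,n}→∅

live-out(L4) = ["c", "n"]

Answer: ["c", "n"]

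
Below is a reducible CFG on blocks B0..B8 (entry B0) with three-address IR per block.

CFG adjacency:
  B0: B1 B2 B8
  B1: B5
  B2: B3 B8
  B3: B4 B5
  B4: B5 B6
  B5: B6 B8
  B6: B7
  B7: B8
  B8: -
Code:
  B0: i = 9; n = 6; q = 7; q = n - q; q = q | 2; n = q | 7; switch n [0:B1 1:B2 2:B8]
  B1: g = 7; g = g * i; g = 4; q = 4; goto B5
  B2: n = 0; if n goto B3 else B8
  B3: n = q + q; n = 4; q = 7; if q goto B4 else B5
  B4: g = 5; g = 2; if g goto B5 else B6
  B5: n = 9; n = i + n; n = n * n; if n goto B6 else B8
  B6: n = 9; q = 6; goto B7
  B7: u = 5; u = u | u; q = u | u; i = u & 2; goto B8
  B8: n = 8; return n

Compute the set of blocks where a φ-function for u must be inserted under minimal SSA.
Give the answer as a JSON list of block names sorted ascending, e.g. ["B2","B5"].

Answer: ["B8"]

Working:
idom tree: B1←B0 B2←B0 B3←B2 B4←B3 B5←B0 B6←B0 B7←B6 B8←B0
Dom∩ at merges:
  B5: preds {B1,B3,B4}: {B0,B1} ∩ {B0,B2,B3} ∩ {B0,B2,B3,B4} = {B0}; idom=B0
  B6: preds {B4,B5}: {B0,B2,B3,B4} ∩ {B0,B5} = {B0}; idom=B0
  B8: preds {B0,B2,B5,B7}: {B0} ∩ {B0,B2} ∩ {B0,B5} ∩ {B0,B6,B7} = {B0}; idom=B0

DF derivation:
  B5←B1: walk B1 to B0
  B5←B3: walk B3→B2 to B0
  B5←B4: walk B4→B3→B2 to B0
  B6←B4: walk B4→B3→B2 to B0
  B6←B5: walk B5 to B0
  B8←B0: walk · to B0
  B8←B2: walk B2 to B0
  B8←B5: walk B5 to B0
  B8←B7: walk B7→B6 to B0
  DF(B0)=∅
  DF(B1)={B5}
  DF(B2)={B5,B6,B8}
  DF(B3)={B5,B6}
  DF(B4)={B5,B6}
  DF(B5)={B6,B8}
  DF(B6)={B8}
  DF(B7)={B8}
  DF(B8)=∅

φ for u: defs {B7}
  DF⁺ = {B8}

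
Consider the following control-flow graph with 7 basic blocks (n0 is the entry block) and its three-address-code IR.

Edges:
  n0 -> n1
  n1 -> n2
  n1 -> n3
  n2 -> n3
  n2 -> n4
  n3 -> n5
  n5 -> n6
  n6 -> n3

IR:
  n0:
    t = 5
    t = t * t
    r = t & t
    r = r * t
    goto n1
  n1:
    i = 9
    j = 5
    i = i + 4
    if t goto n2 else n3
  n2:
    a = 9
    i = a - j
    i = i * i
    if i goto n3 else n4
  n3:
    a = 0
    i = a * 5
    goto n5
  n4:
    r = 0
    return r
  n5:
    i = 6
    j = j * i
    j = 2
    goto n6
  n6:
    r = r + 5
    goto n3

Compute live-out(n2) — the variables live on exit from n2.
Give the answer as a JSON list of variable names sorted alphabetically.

def/use:
  n0: def={r,t} ue=∅
  n1: def={i,j} ue={t}
  n2: def={a,i} ue={j}
  n3: def={a,i} ue=∅
  n4: def={r} ue=∅
  n5: def={i,j} ue={j}
  n6: def={r} ue={r}

Liveness:
  n0 li=∅ lo={r,t}
  n1 li={r,t} lo={j,r}
  n2 li={j,r} lo={j,r}
  n3 li={j,r} lo={j,r}
  n4 li=∅ lo=∅
  n5 li={j,r} lo={j,r}
  n6 li={j,r} lo={j,r}

live-out(n2) = ["j", "r"]

Answer: ["j", "r"]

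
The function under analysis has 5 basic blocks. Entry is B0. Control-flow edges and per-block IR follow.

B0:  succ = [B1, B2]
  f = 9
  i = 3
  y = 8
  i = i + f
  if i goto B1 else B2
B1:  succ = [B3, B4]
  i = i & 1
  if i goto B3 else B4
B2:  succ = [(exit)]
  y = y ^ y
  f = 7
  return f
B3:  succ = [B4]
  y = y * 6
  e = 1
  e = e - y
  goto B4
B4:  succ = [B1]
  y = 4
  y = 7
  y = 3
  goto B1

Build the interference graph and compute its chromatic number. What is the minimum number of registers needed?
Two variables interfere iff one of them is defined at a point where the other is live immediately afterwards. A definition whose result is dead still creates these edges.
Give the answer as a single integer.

Answer: 3

Working:
def/use:
  B0: def={f,i,y} ue=∅
  B1: def={i} ue={i}
  B2: def={f,y} ue={y}
  B3: def={e,y} ue={y}
  B4: def={y} ue=∅

Backward fixpoint:
  B0 li=∅ lo={i,y}
  B1 li={i,y} lo={i,y}
  B2 li={y} lo=∅
  B3 li={i,y} lo={i}
  B4 li={i} lo={i,y}

Interference:
  e↔{i,y}
  f↔{i,y}
  i↔{e,f,y}
  y↔{e,f,i}

Colouring:
  lower bound: {e,i,y} mutually conflict ⇒ χ ≥ 3
  3-colouring: R0={i}  R1={y}  R2={e,f}
  χ = 3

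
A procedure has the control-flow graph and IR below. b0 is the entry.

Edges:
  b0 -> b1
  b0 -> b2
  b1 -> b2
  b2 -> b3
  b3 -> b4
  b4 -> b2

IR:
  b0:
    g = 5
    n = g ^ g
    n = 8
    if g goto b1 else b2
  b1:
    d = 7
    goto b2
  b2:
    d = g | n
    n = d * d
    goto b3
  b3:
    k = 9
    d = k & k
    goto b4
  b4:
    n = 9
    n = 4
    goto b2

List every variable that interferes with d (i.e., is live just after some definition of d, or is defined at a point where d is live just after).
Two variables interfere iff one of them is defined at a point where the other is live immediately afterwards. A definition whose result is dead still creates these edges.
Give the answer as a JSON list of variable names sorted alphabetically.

Answer: ["g", "n"]

Working:
Per-block:
  b0 def {g,n} use ∅
  b1 def {d} use ∅
  b2 def {d,n} use {g,n}
  b3 def {d,k} use ∅
  b4 def {n} use ∅

Liveness:
  live b0: ∅→{g,n}
  live b1: {g,n}→{g,n}
  live b2: {g,n}→{g}
  live b3: {g}→{g}
  live b4: {g}→{g,n}

Conflict graph:
  d — {g,n}
  g — {d,k,n}
  k — {g}
  n — {d,g}

N(d) = ["g", "n"]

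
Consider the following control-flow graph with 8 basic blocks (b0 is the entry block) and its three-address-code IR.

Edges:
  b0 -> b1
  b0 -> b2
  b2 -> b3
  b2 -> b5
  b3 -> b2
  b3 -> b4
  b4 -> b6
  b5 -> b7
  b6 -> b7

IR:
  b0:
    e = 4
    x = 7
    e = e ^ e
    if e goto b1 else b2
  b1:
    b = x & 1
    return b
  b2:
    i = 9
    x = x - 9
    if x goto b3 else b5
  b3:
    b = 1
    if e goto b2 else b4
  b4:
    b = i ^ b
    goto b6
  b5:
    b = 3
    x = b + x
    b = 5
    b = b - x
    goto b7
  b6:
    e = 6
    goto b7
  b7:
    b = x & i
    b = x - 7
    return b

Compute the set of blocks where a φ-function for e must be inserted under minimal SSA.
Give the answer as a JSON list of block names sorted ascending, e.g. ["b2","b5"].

Answer: ["b7"]

Derivation:
idom tree: b1←b0 b2←b0 b3←b2 b4←b3 b5←b2 b6←b4 b7←b2
Dom∩ at merges:
  b2: preds {b0,b3}: {b0} ∩ {b0,b2,b3} = {b0}; idom=b0
  b7: preds {b5,b6}: {b0,b2,b5} ∩ {b0,b2,b3,b4,b6} = {b0,b2}; idom=b2

Frontier:
  join b2 pred b0: · stop@b0
  join b2 pred b3: b3→b2 stop@b0
  join b7 pred b5: b5 stop@b2
  join b7 pred b6: b6→b4→b3 stop@b2
  b0: DF=∅
  b1: DF=∅
  b2: DF={b2}
  b3: DF={b2,b7}
  b4: DF={b7}
  b5: DF={b7}
  b6: DF={b7}
  b7: DF=∅

φ for e: defs {b0,b6}
  DF⁺ = {b7}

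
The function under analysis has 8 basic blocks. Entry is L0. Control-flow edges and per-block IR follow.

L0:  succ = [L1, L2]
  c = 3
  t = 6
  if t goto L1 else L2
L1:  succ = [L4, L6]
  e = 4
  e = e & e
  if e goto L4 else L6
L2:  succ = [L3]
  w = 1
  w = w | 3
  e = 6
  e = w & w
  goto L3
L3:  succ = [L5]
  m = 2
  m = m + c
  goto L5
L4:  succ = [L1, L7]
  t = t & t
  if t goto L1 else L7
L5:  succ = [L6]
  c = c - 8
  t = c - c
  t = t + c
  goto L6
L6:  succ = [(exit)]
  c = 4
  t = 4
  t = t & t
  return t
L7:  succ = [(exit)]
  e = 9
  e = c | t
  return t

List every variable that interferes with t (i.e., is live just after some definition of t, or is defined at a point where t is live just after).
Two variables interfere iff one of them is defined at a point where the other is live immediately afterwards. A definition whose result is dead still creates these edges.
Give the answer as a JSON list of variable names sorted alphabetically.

Per-block:
  L0: def={c,t} ue=∅
  L1: def={e} ue=∅
  L2: def={e,w} ue=∅
  L3: def={m} ue={c}
  L4: def={t} ue={t}
  L5: def={c,t} ue={c}
  L6: def={c,t} ue=∅
  L7: def={e} ue={c,t}

Live sets:
  live L0: ∅→{c,t}
  live L1: {c,t}→{c,t}
  live L2: {c}→{c}
  live L3: {c}→{c}
  live L4: {c,t}→{c,t}
  live L5: {c}→∅
  live L6: ∅→∅
  live L7: {c,t}→∅

Interference:
  c↔{e,m,t,w}
  e↔{c,t,w}
  m↔{c}
  t↔{c,e}
  w↔{c,e}

N(t) = ["c", "e"]

Answer: ["c", "e"]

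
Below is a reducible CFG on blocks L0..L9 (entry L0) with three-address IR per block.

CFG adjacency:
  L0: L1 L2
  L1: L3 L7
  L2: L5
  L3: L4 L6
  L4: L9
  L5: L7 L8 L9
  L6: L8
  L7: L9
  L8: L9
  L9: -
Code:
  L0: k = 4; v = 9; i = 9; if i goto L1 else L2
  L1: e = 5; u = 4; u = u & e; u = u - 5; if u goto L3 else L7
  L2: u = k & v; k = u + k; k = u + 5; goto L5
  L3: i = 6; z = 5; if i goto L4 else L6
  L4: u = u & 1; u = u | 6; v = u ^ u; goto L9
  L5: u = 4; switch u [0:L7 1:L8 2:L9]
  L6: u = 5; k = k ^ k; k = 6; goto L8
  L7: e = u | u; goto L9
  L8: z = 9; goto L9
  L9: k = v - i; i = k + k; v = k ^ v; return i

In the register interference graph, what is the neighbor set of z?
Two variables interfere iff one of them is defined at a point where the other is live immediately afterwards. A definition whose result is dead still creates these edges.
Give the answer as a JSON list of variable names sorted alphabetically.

Answer: ["i", "k", "u", "v"]

Derivation:
def/use:
  L0 def {i,k,v} use ∅
  L1 def {e,u} use ∅
  L2 def {k,u} use {k,v}
  L3 def {i,z} use ∅
  L4 def {u,v} use {u}
  L5 def {u} use ∅
  L6 def {k,u} use {k}
  L7 def {e} use {u}
  L8 def {z} use ∅
  L9 def {i,k,v} use {i,v}

Backward fixpoint:
  L0 li=∅ lo={i,k,v}
  L1 li={i,k,v} lo={i,k,u,v}
  L2 li={i,k,v} lo={i,v}
  L3 li={k,u,v} lo={i,k,u,v}
  L4 li={i,u} lo={i,v}
  L5 li={i,v} lo={i,u,v}
  L6 li={i,k,v} lo={i,v}
  L7 li={i,u,v} lo={i,v}
  L8 li={i,v} lo={i,v}
  L9 li={i,v} lo=∅

Interference:
  e: {i,k,u,v}
  i: {e,k,u,v,z}
  k: {e,i,u,v,z}
  u: {e,i,k,v,z}
  v: {e,i,k,u,z}
  z: {i,k,u,v}

N(z) = ["i", "k", "u", "v"]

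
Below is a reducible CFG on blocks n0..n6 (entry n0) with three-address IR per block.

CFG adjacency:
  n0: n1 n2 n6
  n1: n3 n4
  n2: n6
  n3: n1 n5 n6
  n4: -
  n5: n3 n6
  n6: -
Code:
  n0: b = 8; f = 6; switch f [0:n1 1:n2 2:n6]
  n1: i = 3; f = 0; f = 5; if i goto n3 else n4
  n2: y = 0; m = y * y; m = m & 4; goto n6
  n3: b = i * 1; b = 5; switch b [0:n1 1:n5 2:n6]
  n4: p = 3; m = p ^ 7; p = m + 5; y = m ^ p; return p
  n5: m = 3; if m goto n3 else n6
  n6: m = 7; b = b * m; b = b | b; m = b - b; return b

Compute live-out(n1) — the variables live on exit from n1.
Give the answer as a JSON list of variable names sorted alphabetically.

def/use:
  n0 def {b,f} use ∅
  n1 def {f,i} use ∅
  n2 def {m,y} use ∅
  n3 def {b} use {i}
  n4 def {m,p,y} use ∅
  n5 def {m} use ∅
  n6 def {b,m} use {b}

Live sets:
  n0 li=∅ lo={b}
  n1 li=∅ lo={i}
  n2 li={b} lo={b}
  n3 li={i} lo={b,i}
  n4 li=∅ lo=∅
  n5 li={b,i} lo={b,i}
  n6 li={b} lo=∅

live-out(n1) = ["i"]

Answer: ["i"]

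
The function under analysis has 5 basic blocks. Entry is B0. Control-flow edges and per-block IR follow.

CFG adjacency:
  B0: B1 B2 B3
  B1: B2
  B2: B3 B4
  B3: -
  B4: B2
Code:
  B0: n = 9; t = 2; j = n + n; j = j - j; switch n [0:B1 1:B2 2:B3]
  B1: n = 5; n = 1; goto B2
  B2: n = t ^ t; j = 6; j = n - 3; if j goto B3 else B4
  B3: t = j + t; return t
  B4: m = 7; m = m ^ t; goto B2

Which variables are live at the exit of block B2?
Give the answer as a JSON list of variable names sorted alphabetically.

Per-block:
  B0 def {j,n,t} use ∅
  B1 def {n} use ∅
  B2 def {j,n} use {t}
  B3 def {t} use {j,t}
  B4 def {m} use {t}

Backward fixpoint:
  B0: in=∅ out={j,t}
  B1: in={t} out={t}
  B2: in={t} out={j,t}
  B3: in={j,t} out=∅
  B4: in={t} out={t}

live-out(B2) = ["j", "t"]

Answer: ["j", "t"]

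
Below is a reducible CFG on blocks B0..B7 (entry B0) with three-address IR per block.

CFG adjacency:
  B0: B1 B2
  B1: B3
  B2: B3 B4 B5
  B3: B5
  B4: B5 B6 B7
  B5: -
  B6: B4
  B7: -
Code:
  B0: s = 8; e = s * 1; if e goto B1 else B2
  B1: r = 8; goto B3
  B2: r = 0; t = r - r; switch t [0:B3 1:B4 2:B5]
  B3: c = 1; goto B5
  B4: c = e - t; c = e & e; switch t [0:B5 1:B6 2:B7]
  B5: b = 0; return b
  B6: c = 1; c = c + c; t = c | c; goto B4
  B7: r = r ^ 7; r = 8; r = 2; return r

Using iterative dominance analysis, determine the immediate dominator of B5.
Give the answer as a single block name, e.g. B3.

idom tree: B1←B0 B2←B0 B3←B0 B4←B2 B5←B0 B6←B4 B7←B4
Dom at joins:
  B3: preds {B1,B2}: {B0,B1} ∩ {B0,B2} = {B0}; idom=B0
  B4: preds {B2,B6}: {B0,B2} ∩ {B0,B2,B4,B6} = {B0,B2}; idom=B2
  B5: preds {B2,B3,B4}: {B0,B2} ∩ {B0,B3} ∩ {B0,B2,B4} = {B0}; idom=B0

idom(B5) = B0

Answer: B0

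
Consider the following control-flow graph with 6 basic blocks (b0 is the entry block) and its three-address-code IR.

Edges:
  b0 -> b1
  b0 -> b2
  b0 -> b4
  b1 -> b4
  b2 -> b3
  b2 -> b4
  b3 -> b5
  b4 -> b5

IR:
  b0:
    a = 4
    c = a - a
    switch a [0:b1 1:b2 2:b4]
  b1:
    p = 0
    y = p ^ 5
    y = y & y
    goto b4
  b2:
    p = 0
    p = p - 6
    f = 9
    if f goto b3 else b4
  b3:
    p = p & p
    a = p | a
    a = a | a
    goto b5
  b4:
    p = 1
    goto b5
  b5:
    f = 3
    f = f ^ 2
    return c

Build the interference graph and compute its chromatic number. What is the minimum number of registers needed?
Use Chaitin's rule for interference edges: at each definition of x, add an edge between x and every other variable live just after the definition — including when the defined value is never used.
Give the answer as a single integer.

Block summaries:
  b0 def {a,c} use ∅
  b1 def {p,y} use ∅
  b2 def {f,p} use ∅
  b3 def {a,p} use {a,p}
  b4 def {p} use ∅
  b5 def {f} use {c}

Live sets:
  b0: in=∅ out={a,c}
  b1: in={c} out={c}
  b2: in={a,c} out={a,c,p}
  b3: in={a,c,p} out={c}
  b4: in={c} out={c}
  b5: in={c} out=∅

Conflict graph:
  a: {c,f,p}
  c: {a,f,p,y}
  f: {a,c,p}
  p: {a,c,f}
  y: {c}

Registers:
  {a,c,f,p} pairwise interfere (4-clique) ⇒ χ ≥ 4
  assign a→r1 c→r0 f→r2 p→r3 y→r1 — no edge inside a register ⇒ χ ≤ 4
  χ = 4

Answer: 4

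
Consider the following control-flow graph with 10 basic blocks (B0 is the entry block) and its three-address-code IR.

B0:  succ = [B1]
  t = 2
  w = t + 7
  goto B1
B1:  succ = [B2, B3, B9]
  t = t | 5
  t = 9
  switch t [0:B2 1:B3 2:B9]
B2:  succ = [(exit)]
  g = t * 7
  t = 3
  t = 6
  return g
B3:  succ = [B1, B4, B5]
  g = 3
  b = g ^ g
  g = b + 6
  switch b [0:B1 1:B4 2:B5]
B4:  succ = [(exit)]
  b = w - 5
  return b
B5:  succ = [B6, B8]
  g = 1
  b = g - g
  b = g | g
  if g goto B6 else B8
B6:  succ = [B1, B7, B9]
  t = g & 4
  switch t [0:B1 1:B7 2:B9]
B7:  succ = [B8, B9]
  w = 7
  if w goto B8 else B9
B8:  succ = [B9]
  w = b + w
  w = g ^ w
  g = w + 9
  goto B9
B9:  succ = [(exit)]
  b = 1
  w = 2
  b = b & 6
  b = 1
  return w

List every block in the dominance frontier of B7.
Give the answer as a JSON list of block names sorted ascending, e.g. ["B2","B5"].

Answer: ["B8", "B9"]

Working:
idom tree: B1←B0 B2←B1 B3←B1 B4←B3 B5←B3 B6←B5 B7←B6 B8←B5 B9←B1
Dom∩ at merges:
  B1: preds {B0,B3,B6}: {B0} ∩ {B0,B1,B3} ∩ {B0,B1,B3,B5,B6} = {B0}; idom=B0
  B8: preds {B5,B7}: {B0,B1,B3,B5} ∩ {B0,B1,B3,B5,B6,B7} = {B0,B1,B3,B5}; idom=B5
  B9: preds {B1,B6,B7,B8}: {B0,B1} ∩ {B0,B1,B3,B5,B6} ∩ {B0,B1,B3,B5,B6,B7} ∩ {B0,B1,B3,B5,B8} = {B0,B1}; idom=B1

DF walk-up:
  B1←B0: walk · to B0
  B1←B3: walk B3→B1 to B0
  B1←B6: walk B6→B5→B3→B1 to B0
  B8←B5: walk · to B5
  B8←B7: walk B7→B6 to B5
  B9←B1: walk · to B1
  B9←B6: walk B6→B5→B3 to B1
  B9←B7: walk B7→B6→B5→B3 to B1
  B9←B8: walk B8→B5→B3 to B1
  B0: DF=∅
  B1: DF={B1}
  B2: DF=∅
  B3: DF={B1,B9}
  B4: DF=∅
  B5: DF={B1,B9}
  B6: DF={B1,B8,B9}
  B7: DF={B8,B9}
  B8: DF={B9}
  B9: DF=∅

DF(B7) = ["B8", "B9"]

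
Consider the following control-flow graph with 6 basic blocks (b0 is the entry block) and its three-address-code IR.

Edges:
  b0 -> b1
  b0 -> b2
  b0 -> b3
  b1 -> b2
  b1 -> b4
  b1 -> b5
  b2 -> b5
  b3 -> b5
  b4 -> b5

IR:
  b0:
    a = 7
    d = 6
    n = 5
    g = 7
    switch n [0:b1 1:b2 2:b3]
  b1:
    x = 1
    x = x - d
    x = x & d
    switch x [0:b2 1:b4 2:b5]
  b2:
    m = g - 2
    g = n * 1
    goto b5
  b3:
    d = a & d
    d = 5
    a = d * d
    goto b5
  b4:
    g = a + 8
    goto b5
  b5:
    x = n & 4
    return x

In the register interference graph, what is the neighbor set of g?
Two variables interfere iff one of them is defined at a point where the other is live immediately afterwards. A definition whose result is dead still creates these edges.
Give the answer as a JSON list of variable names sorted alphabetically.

Answer: ["a", "d", "n", "x"]

Analysis:
def/use:
  b0: {a,d,g,n} / ∅
  b1: {x} / {d}
  b2: {g,m} / {g,n}
  b3: {a,d} / {a,d}
  b4: {g} / {a}
  b5: {x} / {n}

Backward fixpoint:
  live b0: ∅→{a,d,g,n}
  live b1: {a,d,g,n}→{a,g,n}
  live b2: {g,n}→{n}
  live b3: {a,d,n}→{n}
  live b4: {a,n}→{n}
  live b5: {n}→∅

Interference:
  a — {d,g,n,x}
  d — {a,g,n,x}
  g — {a,d,n,x}
  m — {n}
  n — {a,d,g,m,x}
  x — {a,d,g,n}

N(g) = ["a", "d", "n", "x"]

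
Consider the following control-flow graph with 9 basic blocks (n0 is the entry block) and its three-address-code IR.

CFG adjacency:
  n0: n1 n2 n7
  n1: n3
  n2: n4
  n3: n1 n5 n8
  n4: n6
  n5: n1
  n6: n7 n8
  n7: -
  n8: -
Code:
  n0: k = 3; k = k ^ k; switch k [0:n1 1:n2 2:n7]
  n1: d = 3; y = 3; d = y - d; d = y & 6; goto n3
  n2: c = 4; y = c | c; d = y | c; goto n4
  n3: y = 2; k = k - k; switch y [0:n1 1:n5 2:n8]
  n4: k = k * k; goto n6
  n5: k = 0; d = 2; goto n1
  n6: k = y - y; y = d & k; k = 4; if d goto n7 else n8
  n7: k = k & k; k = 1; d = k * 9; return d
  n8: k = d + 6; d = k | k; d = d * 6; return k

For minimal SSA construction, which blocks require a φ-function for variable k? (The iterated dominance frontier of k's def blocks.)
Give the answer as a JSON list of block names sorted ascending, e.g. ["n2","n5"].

Answer: ["n1", "n7", "n8"]

Analysis:
idom tree: n1←n0 n2←n0 n3←n1 n4←n2 n5←n3 n6←n4 n7←n0 n8←n0
Dom at joins:
  n1: preds {n0,n3,n5}: {n0} ∩ {n0,n1,n3} ∩ {n0,n1,n3,n5} = {n0}; idom=n0
  n7: preds {n0,n6}: {n0} ∩ {n0,n2,n4,n6} = {n0}; idom=n0
  n8: preds {n3,n6}: {n0,n1,n3} ∩ {n0,n2,n4,n6} = {n0}; idom=n0

Frontier:
  n1←n0: walk · to n0
  n1←n3: walk n3→n1 to n0
  n1←n5: walk n5→n3→n1 to n0
  n7←n0: walk · to n0
  n7←n6: walk n6→n4→n2 to n0
  n8←n3: walk n3→n1 to n0
  n8←n6: walk n6→n4→n2 to n0
  n0 → ∅
  n1 → {n1,n8}
  n2 → {n7,n8}
  n3 → {n1,n8}
  n4 → {n7,n8}
  n5 → {n1}
  n6 → {n7,n8}
  n7 → ∅
  n8 → ∅

φ for k: defs {n0,n3,n4,n5,n6,n7,n8}
  DF⁺ = {n1,n7,n8}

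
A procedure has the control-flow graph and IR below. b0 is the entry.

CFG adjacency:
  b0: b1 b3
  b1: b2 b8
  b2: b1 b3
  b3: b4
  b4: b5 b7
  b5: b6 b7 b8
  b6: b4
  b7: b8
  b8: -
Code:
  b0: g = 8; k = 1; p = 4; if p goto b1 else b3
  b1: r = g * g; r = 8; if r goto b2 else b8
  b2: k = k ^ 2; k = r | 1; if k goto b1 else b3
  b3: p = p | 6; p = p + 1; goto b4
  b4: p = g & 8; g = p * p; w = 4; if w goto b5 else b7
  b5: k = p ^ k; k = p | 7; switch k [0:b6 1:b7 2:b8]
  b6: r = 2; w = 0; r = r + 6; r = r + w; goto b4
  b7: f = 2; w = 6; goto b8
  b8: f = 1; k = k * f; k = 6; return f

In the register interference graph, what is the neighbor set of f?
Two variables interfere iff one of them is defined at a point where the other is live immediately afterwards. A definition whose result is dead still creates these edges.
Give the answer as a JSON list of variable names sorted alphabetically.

Per-block:
  b0: def={g,k,p} ue=∅
  b1: def={r} ue={g}
  b2: def={k} ue={k,r}
  b3: def={p} ue={p}
  b4: def={g,p,w} ue={g}
  b5: def={k} ue={k,p}
  b6: def={r,w} ue=∅
  b7: def={f,w} ue=∅
  b8: def={f,k} ue={k}

Backward fixpoint:
  live b0: ∅→{g,k,p}
  live b1: {g,k,p}→{g,k,p,r}
  live b2: {g,k,p,r}→{g,k,p}
  live b3: {g,k,p}→{g,k}
  live b4: {g,k}→{g,k,p}
  live b5: {g,k,p}→{g,k}
  live b6: {g,k}→{g,k}
  live b7: {k}→{k}
  live b8: {k}→∅

Interfere edges:
  f: {k}
  g: {k,p,r,w}
  k: {f,g,p,r,w}
  p: {g,k,r,w}
  r: {g,k,p,w}
  w: {g,k,p,r}

N(f) = ["k"]

Answer: ["k"]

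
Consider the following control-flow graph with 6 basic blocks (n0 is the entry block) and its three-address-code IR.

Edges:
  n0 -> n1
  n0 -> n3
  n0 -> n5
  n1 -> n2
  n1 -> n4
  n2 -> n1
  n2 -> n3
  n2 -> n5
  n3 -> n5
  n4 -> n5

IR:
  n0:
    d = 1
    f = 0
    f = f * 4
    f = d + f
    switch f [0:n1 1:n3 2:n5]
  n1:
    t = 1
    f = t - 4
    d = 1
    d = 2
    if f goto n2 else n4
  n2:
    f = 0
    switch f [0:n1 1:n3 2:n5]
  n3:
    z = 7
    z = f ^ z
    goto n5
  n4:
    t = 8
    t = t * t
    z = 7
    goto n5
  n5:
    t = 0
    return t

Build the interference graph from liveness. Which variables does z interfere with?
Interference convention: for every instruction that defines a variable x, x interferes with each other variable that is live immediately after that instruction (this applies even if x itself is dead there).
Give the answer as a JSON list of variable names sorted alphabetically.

Answer: ["f"]

Derivation:
def/use:
  n0 def {d,f} use ∅
  n1 def {d,f,t} use ∅
  n2 def {f} use ∅
  n3 def {z} use {f}
  n4 def {t,z} use ∅
  n5 def {t} use ∅

Backward fixpoint:
  n0 li=∅ lo={f}
  n1 li=∅ lo=∅
  n2 li=∅ lo={f}
  n3 li={f} lo=∅
  n4 li=∅ lo=∅
  n5 li=∅ lo=∅

Conflict graph:
  d↔{f}
  f↔{d,z}
  t↔∅
  z↔{f}

N(z) = ["f"]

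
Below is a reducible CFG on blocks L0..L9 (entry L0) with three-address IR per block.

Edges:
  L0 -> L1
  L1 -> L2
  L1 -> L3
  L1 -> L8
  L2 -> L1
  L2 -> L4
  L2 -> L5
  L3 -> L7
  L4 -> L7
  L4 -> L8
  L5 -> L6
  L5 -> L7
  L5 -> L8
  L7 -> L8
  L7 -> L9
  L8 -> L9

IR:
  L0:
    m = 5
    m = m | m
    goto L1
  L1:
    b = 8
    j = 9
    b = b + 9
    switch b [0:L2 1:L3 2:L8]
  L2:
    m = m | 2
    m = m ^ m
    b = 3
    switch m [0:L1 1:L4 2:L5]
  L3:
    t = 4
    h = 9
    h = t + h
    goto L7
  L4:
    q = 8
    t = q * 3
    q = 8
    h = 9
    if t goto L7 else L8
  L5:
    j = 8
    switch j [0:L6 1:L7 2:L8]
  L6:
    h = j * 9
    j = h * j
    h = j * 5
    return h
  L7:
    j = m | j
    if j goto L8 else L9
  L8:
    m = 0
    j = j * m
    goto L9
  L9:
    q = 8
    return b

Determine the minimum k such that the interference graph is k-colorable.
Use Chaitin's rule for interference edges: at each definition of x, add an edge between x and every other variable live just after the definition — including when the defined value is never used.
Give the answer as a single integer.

Answer: 5

Analysis:
Block summaries:
  L0: def={m} ue=∅
  L1: def={b,j} ue=∅
  L2: def={b,m} ue={m}
  L3: def={h,t} ue=∅
  L4: def={h,q,t} ue=∅
  L5: def={j} ue=∅
  L6: def={h,j} ue={j}
  L7: def={j} ue={j,m}
  L8: def={j,m} ue={j}
  L9: def={q} ue={b}

Live sets:
  live L0: ∅→{m}
  live L1: {m}→{b,j,m}
  live L2: {j,m}→{b,j,m}
  live L3: {b,j,m}→{b,j,m}
  live L4: {b,j,m}→{b,j,m}
  live L5: {b,m}→{b,j,m}
  live L6: {j}→∅
  live L7: {b,j,m}→{b,j}
  live L8: {b,j}→{b}
  live L9: {b}→∅

Interference:
  b: {h,j,m,q,t}
  h: {b,j,m,t}
  j: {b,h,m,q,t}
  m: {b,h,j,q,t}
  q: {b,j,m,t}
  t: {b,h,j,m,q}

Registers:
  {b,h,j,m,t} pairwise interfere (5-clique) ⇒ χ ≥ 5
  assign b→r0 h→r4 j→r1 m→r2 q→r4 t→r3 — no edge inside a register ⇒ χ ≤ 5
  χ = 5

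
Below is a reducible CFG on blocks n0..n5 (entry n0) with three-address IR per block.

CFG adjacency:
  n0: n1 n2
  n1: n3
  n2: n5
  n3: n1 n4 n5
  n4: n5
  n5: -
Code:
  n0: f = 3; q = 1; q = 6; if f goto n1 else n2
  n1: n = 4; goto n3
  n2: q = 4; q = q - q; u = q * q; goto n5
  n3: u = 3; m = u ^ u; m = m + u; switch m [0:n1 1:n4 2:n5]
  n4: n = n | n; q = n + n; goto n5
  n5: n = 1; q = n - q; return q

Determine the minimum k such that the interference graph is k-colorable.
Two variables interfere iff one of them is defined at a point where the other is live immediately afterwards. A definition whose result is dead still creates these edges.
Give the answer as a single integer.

Answer: 4

Analysis:
Block summaries:
  n0: def={f,q} ue=∅
  n1: def={n} ue=∅
  n2: def={q,u} ue=∅
  n3: def={m,u} ue=∅
  n4: def={n,q} ue={n}
  n5: def={n,q} ue={q}

Backward fixpoint:
  live n0: ∅→{q}
  live n1: {q}→{n,q}
  live n2: ∅→{q}
  live n3: {n,q}→{n,q}
  live n4: {n}→{q}
  live n5: {q}→∅

Interfere edges:
  f — {q}
  m — {n,q,u}
  n — {m,q,u}
  q — {f,m,n,u}
  u — {m,n,q}

Registers:
  lower bound: {m,n,q,u} mutually conflict ⇒ χ ≥ 4
  assign f→r1 m→r1 n→r2 q→r0 u→r3 — no edge inside a register ⇒ χ ≤ 4
  χ = 4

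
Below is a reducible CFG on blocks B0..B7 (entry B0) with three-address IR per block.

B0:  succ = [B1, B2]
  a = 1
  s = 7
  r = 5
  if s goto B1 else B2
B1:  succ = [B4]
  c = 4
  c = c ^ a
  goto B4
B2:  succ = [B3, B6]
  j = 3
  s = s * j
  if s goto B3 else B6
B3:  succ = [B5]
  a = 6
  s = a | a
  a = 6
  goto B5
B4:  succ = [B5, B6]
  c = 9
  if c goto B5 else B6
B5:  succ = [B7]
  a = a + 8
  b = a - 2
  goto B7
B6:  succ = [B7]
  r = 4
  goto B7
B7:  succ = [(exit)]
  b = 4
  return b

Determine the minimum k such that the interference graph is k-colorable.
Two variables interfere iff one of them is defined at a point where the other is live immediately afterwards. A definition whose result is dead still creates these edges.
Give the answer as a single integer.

Answer: 3

Derivation:
def/use:
  B0 def {a,r,s} use ∅
  B1 def {c} use {a}
  B2 def {j,s} use {s}
  B3 def {a,s} use ∅
  B4 def {c} use ∅
  B5 def {a,b} use {a}
  B6 def {r} use ∅
  B7 def {b} use ∅

Backward fixpoint:
  B0: in=∅ out={a,s}
  B1: in={a} out={a}
  B2: in={s} out=∅
  B3: in=∅ out={a}
  B4: in={a} out={a}
  B5: in={a} out=∅
  B6: in=∅ out=∅
  B7: in=∅ out=∅

Interference:
  a: {c,r,s}
  b: ∅
  c: {a}
  j: {s}
  r: {a,s}
  s: {a,j,r}

Colouring:
  lower bound: {a,r,s} mutually conflict ⇒ χ ≥ 3
  3-colouring: c0={a,b,j}  c1={c,s}  c2={r}
  χ = 3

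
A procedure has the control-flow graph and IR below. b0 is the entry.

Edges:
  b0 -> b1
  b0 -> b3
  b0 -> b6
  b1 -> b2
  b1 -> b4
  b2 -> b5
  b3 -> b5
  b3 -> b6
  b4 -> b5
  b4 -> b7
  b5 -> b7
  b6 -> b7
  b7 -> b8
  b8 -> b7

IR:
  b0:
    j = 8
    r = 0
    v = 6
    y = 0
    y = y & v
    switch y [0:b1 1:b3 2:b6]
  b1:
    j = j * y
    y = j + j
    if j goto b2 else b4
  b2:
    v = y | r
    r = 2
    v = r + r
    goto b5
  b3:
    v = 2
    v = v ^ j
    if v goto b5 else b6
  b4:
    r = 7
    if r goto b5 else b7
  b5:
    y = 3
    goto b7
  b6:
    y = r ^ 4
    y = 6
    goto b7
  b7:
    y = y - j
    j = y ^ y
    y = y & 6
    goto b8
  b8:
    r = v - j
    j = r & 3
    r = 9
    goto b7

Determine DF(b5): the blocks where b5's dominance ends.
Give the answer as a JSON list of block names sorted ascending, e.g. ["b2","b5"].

Answer: ["b7"]

Analysis:
idom tree: b1←b0 b2←b1 b3←b0 b4←b1 b5←b0 b6←b0 b7←b0 b8←b7
Dom∩ at merges:
  b5: preds {b2,b3,b4}: {b0,b1,b2} ∩ {b0,b3} ∩ {b0,b1,b4} = {b0}; idom=b0
  b6: preds {b0,b3}: {b0} ∩ {b0,b3} = {b0}; idom=b0
  b7: preds {b4,b5,b6,b8}: {b0,b1,b4} ∩ {b0,b5} ∩ {b0,b6} ∩ {b0,b7,b8} = {b0}; idom=b0

DF derivation:
  b5←b2: walk b2→b1 to b0
  b5←b3: walk b3 to b0
  b5←b4: walk b4→b1 to b0
  b6←b0: walk · to b0
  b6←b3: walk b3 to b0
  b7←b4: walk b4→b1 to b0
  b7←b5: walk b5 to b0
  b7←b6: walk b6 to b0
  b7←b8: walk b8→b7 to b0
  b0 → ∅
  b1 → {b5,b7}
  b2 → {b5}
  b3 → {b5,b6}
  b4 → {b5,b7}
  b5 → {b7}
  b6 → {b7}
  b7 → {b7}
  b8 → {b7}

DF(b5) = ["b7"]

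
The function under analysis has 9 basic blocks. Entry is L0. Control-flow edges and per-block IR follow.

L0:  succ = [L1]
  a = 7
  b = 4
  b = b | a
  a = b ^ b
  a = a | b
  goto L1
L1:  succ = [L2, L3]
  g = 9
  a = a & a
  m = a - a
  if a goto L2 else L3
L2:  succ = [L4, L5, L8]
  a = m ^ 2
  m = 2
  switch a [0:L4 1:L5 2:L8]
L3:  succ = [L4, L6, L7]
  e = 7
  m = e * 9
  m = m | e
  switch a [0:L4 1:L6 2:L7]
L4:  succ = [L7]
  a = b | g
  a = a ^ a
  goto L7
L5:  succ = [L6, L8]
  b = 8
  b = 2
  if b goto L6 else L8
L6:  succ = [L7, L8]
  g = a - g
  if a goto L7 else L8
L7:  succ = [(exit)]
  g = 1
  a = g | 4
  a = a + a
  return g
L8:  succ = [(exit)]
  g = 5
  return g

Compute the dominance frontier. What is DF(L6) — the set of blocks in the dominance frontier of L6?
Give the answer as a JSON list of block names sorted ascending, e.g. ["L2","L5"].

Answer: ["L7", "L8"]

Analysis:
idom tree: L1←L0 L2←L1 L3←L1 L4←L1 L5←L2 L6←L1 L7←L1 L8←L1
Dom at joins:
  L4: preds {L2,L3}: {L0,L1,L2} ∩ {L0,L1,L3} = {L0,L1}; idom=L1
  L6: preds {L3,L5}: {L0,L1,L3} ∩ {L0,L1,L2,L5} = {L0,L1}; idom=L1
  L7: preds {L3,L4,L6}: {L0,L1,L3} ∩ {L0,L1,L4} ∩ {L0,L1,L6} = {L0,L1}; idom=L1
  L8: preds {L2,L5,L6}: {L0,L1,L2} ∩ {L0,L1,L2,L5} ∩ {L0,L1,L6} = {L0,L1}; idom=L1

Frontier:
  join L4 pred L2: L2 stop@L1
  join L4 pred L3: L3 stop@L1
  join L6 pred L3: L3 stop@L1
  join L6 pred L5: L5→L2 stop@L1
  join L7 pred L3: L3 stop@L1
  join L7 pred L4: L4 stop@L1
  join L7 pred L6: L6 stop@L1
  join L8 pred L2: L2 stop@L1
  join L8 pred L5: L5→L2 stop@L1
  join L8 pred L6: L6 stop@L1
  L0: DF=∅
  L1: DF=∅
  L2: DF={L4,L6,L8}
  L3: DF={L4,L6,L7}
  L4: DF={L7}
  L5: DF={L6,L8}
  L6: DF={L7,L8}
  L7: DF=∅
  L8: DF=∅

DF(L6) = ["L7", "L8"]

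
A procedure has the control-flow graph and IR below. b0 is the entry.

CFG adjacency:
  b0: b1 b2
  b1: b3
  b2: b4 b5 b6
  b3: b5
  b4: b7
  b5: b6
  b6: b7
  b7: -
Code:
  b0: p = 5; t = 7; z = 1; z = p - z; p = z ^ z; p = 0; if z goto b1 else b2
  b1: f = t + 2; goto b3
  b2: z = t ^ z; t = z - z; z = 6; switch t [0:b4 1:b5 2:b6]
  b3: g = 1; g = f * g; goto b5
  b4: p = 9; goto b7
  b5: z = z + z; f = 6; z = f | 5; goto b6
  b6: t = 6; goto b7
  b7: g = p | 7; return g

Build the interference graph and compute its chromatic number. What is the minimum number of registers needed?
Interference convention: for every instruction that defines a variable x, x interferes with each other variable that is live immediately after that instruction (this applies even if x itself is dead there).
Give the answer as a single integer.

Answer: 4

Derivation:
def/use:
  b0 def {p,t,z} use ∅
  b1 def {f} use {t}
  b2 def {t,z} use {t,z}
  b3 def {g} use {f}
  b4 def {p} use ∅
  b5 def {f,z} use {z}
  b6 def {t} use ∅
  b7 def {g} use {p}

Live sets:
  live b0: ∅→{p,t,z}
  live b1: {p,t,z}→{f,p,z}
  live b2: {p,t,z}→{p,z}
  live b3: {f,p,z}→{p,z}
  live b4: ∅→{p}
  live b5: {p,z}→{p}
  live b6: {p}→{p}
  live b7: {p}→∅

Interfere edges:
  f: {g,p,z}
  g: {f,p,z}
  p: {f,g,t,z}
  t: {p,z}
  z: {f,g,p,t}

Chromatic number:
  {f,g,p,z} pairwise interfere (4-clique) ⇒ χ ≥ 4
  4-colouring: r0={p}  r1={z}  r2={f,t}  r3={g}
  χ = 4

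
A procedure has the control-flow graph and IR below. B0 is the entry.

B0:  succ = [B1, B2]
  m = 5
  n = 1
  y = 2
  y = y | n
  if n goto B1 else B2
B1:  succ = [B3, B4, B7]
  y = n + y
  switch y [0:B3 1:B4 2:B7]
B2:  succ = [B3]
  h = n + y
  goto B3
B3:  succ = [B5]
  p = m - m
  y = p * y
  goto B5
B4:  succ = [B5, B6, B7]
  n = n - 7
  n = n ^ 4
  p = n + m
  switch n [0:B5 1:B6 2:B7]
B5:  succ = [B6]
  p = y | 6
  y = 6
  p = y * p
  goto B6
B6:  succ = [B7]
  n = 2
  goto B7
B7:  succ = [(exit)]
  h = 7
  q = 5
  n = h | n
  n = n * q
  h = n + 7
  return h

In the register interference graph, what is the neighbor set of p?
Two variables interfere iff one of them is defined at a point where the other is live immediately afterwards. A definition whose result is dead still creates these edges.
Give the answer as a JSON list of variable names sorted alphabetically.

Per-block:
  B0: def={m,n,y} ue=∅
  B1: def={y} ue={n,y}
  B2: def={h} ue={n,y}
  B3: def={p,y} ue={m,y}
  B4: def={n,p} ue={m,n}
  B5: def={p,y} ue={y}
  B6: def={n} ue=∅
  B7: def={h,n,q} ue={n}

Backward fixpoint:
  B0: in=∅ out={m,n,y}
  B1: in={m,n,y} out={m,n,y}
  B2: in={m,n,y} out={m,y}
  B3: in={m,y} out={y}
  B4: in={m,n,y} out={n,y}
  B5: in={y} out=∅
  B6: in=∅ out={n}
  B7: in={n} out=∅

Conflict graph:
  h: {m,n,q,y}
  m: {h,n,y}
  n: {h,m,p,q,y}
  p: {n,y}
  q: {h,n}
  y: {h,m,n,p}

N(p) = ["n", "y"]

Answer: ["n", "y"]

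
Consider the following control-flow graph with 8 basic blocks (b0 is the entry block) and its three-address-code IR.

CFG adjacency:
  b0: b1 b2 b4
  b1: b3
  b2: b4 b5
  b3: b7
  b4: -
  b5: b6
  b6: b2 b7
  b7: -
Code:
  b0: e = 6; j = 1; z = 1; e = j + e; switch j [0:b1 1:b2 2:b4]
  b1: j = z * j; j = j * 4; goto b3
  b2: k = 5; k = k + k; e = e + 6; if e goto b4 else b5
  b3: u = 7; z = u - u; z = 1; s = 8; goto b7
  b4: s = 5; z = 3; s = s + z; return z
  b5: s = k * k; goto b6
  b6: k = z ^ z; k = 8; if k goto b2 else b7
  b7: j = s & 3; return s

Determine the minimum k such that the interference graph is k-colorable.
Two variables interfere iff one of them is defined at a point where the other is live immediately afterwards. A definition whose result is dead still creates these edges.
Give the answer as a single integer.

Block summaries:
  b0: {e,j,z} / ∅
  b1: {j} / {j,z}
  b2: {e,k} / {e}
  b3: {s,u,z} / ∅
  b4: {s,z} / ∅
  b5: {s} / {k}
  b6: {k} / {z}
  b7: {j} / {s}

Live sets:
  b0: in=∅ out={e,j,z}
  b1: in={j,z} out=∅
  b2: in={e,z} out={e,k,z}
  b3: in=∅ out={s}
  b4: in=∅ out=∅
  b5: in={e,k,z} out={e,s,z}
  b6: in={e,s,z} out={e,s,z}
  b7: in={s} out=∅

Interference:
  e: {j,k,s,z}
  j: {e,s,z}
  k: {e,s,z}
  s: {e,j,k,z}
  u: ∅
  z: {e,j,k,s}

Colouring:
  {e,j,s,z} pairwise interfere (4-clique) ⇒ χ ≥ 4
  assign e→R0 j→R3 k→R3 s→R1 u→R0 z→R2 — no edge inside a register ⇒ χ ≤ 4
  χ = 4

Answer: 4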